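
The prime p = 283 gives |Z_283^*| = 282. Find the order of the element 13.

The order of 13 must divide p − 1 = 282 = 2 · 3 · 47.
Divisors: 1, 2, 3, 6, 47, 94, 141, 282.
Check each in increasing order: 13^1 ≡ 13;  13^2 ≡ 169;  13^3 ≡ 216;  13^6 ≡ 244;  13^47 ≡ 238;  13^94 ≡ 44;  13^141 ≡ 1.
Smallest exponent giving 1 is 141.

141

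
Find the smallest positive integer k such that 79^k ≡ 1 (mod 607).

303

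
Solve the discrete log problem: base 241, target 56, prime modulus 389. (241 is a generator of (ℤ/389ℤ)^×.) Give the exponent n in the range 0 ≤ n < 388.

Baby-step giant-step with m = ceil(sqrt(388)) = 20.
Baby table (241^j mod 389 for j=0..19):
  0:1  1:241  2:120  3:134  4:7  5:131  6:62  7:160
  8:49  9:139  10:45  11:342  12:343  13:195  14:315  15:60
  16:67  17:198  18:260  19:31
Giant step factor: 241^(-20) ≡ 248 (mod 389).
Scan 56·248^i mod 389 for i = 0, 1, …:
  i=0: 56   i=1: 273   i=2: 18   i=3: 185
  i=4: 367   i=5: 379   i=6: 243   i=7: 358
  i=8: 92   i=9: 254     …   i=16: 40
  i=17: 195
Match at i=17, j=13: n = 17·20 + 13 = 353.

353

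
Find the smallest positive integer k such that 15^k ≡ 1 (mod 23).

The order of 15 must divide p − 1 = 22 = 2 · 11.
Divisors: 1, 2, 11, 22.
Check each in increasing order: 15^1 ≡ 15;  15^2 ≡ 18;  15^11 ≡ 22;  15^22 ≡ 1.
Smallest exponent giving 1 is 22.

22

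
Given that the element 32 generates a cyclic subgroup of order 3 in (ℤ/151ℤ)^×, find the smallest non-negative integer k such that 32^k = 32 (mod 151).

1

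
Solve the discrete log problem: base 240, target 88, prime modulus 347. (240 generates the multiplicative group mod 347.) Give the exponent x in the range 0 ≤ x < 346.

Baby-step giant-step with m = ceil(sqrt(346)) = 19.
Baby table (240^j mod 347 for j=0..18):
  0:1  1:240  2:345  3:214  4:4  5:266  6:339  7:162
  8:16  9:23  10:315  11:301  12:64  13:92  14:219  15:163
  16:256  17:21  18:182
Giant step factor: 240^(-19) ≡ 190 (mod 347).
Scan 88·190^i mod 347 for i = 0, 1, …:
  i=0: 88   i=1: 64
Match at i=1, j=12: x = 1·19 + 12 = 31.

31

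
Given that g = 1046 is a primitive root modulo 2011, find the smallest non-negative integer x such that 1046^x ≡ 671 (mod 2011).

Baby-step giant-step with m = ceil(sqrt(2010)) = 45.
Baby table (1046^j mod 2011 for j=0..44):
  0:1  1:1046  2:132  3:1324  4:1336  5:1822  6:1395  7:1195
  8:1139  9:882  10:1534  11:1797  12:1388  13:1917  14:215  15:1669
  16:226  17:1109  18:1678  19:1596  20:286  21:1528  22:1554  23:596
  24:6  25:243  26:792  27:1911  28:1983  29:877  30:326  31:1137
  32:801  33:1270  34:1160  35:727  36:284  37:1447  38:1290  39:1970
  40:1356  41:621  42:13  43:1532  44:1716
Giant step factor: 1046^(-45) ≡ 1154 (mod 2011).
Scan 671·1154^i mod 2011 for i = 0, 1, …:
  i=0: 671   i=1: 99   i=2: 1630   i=3: 735
  i=4: 1559   i=5: 1252   i=6: 910   i=7: 398
  i=8: 784   i=9: 1797
Match at i=9, j=11: x = 9·45 + 11 = 416.

416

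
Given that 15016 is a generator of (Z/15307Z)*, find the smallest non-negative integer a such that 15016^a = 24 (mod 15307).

Baby-step giant-step with m = ceil(sqrt(15306)) = 124.
Baby table (15016^j mod 15307 for j=0..123):
  0:1  1:15016  2:8146  3:2099  4:1471  5:535  6:12692  7:10922
  8:5554  9:6328  10:10699  11:9219  12:11303  13:1832  14:2633  15:14454
  16:3311  17:840  18:472  19:411  20:2855  21:11080  22:5497  23:7608
  24:5587  25:12032  26:3991  27:1951  28:13925  29:4180  30:8180  31:7512
  32:2909  33:10673  34:1478  35:13805  36:8486  37:10308  38:544  39:10073
  40:7701  41:9138  42:4260  43:207  44:991  45:2452  46:5897  47:13664
  48:3596  49:9747  50:10725  51:1653  52:8801  53:10485  54:10265  55:13057
  56:11856  57:9286  58:7113  59:11869  60:5503  61:5862  62:8542  63:9319
  64:12817  65:5161  66:13542  67:8484  68:10890  69:14866  70:5875  71:4759
  72:8068  73:9490  74:8977  75:5190  76:5103  77:15113  78:10533  79:11604
  80:6083  81:5459  82:3359  83:2179  84:8805  85:9321  86:12235  87:6146
  88:2433  89:11426  90:11960  91:9636  92:12412  93:560  94:5417  95:274
  96:12108  97:12489  98:8767  99:5072  100:8827  101:2919  102:7763  103:6403
  104:4181  105:7889  106:351  107:5008  108:12144  109:2013  110:11190  111:4101
  112:555  113:6872  114:5465  115:1613  116:5134  117:6092  118:2840  119:138
  120:5763  121:6737  122:14136  123:4007
Giant step factor: 15016^(-124) ≡ 4544 (mod 15307).
Scan 24·4544^i mod 15307 for i = 0, 1, …:
  i=0: 24   i=1: 1907   i=2: 1646   i=3: 9608
  i=4: 3188   i=5: 5850   i=6: 9448   i=7: 10884
  i=8: 15286   i=9: 11725     …   i=99: 14886
  i=100: 351
Match at i=100, j=106: a = 100·124 + 106 = 12506.

12506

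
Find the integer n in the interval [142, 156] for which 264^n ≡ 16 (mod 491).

Compute 264^142 mod 491 = 94, then multiply by 264 repeatedly:
  264^142=94  264^143=266  264^144=11  264^145=449  264^146=205
  264^147=110  264^148=71  264^149=86  264^150=118  264^151=219
  264^152=369  264^153=198  264^154=226  264^155=253  264^156=16
Found 16 at exponent 156.

156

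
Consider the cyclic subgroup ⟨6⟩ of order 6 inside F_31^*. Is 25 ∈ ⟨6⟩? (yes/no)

⟨6⟩ has order 6; its elements mod 31 are {1, 5, 6, 25, 26, 30}.
25 is in this set.

yes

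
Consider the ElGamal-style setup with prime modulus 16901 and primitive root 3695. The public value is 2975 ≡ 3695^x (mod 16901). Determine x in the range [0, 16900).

Baby-step giant-step with m = ceil(sqrt(16900)) = 130.
Baby table (3695^j mod 16901 for j=0..129):
  0:1  1:3695  2:13918  3:14168  4:8363  5:6257  6:15948  7:10974
  8:3431  9:1795  10:7333  11:3132  12:12456  13:3497  14:9051  15:13267
  16:8665  17:6681  18:10835  19:13757  20:10808  21:15398  22:6844  23:4684
  24:756  25:4755  26:9586  27:12675  28:1454  29:14913  30:6275  31:14854
  32:7983  33:4940  34:220  35:1652  36:2879  37:7176  38:14552  39:7559
  40:10053  41:14338  42:11176  43:6177  44:7665  45:13000  46:2358  47:8795
  48:13803  49:11768  50:13388  51:16334  52:659  53:1261  54:11620  55:7360
  56:1491  57:16420  58:14211  59:15139  60:13196  61:16736  62:15662  63:2066
  64:11519  65:5987  66:15457  67:5136  68:14598  69:8519  70:8043  71:6927
  72:7151  73:6682  74:14530  75:10774  76:8075  77:6860  78:13101  79:3731
  80:11730  81:8186  82:11381  83:3107  84:4586  85:10468  86:9772  87:7004
  88:4349  89:13605  90:6901  91:12487  92:16636  93:1083  94:13049  95:14403
  96:14737  97:15094  98:15931  99:15763  100:3439  101:14454  102:370  103:15070
  104:11756  105:2850  106:1427  107:16554  108:2311  109:4140  110:1895  111:5011
  112:9050  113:9572  114:11648  115:9414  116:2472  117:7500  118:11761  119:4424
  120:3413  121:2889  122:10324  123:1623  124:14031  125:9178  126:9304  127:1646
  128:14511  129:8173
Giant step factor: 3695^(-130) ≡ 12095 (mod 16901).
Scan 2975·12095^i mod 16901 for i = 0, 1, …:
  i=0: 2975   i=1: 396   i=2: 6637   i=3: 11666
  i=4: 10722   i=5: 1217   i=6: 15745   i=7: 12208
  i=8: 8624   i=9: 11209     …   i=58: 467
  i=59: 3431
Match at i=59, j=8: x = 59·130 + 8 = 7678.

7678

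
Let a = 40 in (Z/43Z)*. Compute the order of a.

The order of 40 must divide p − 1 = 42 = 2 · 3 · 7.
Divisors: 1, 2, 3, 6, 7, 14, 21, 42.
Check each in increasing order: 40^1 ≡ 40;  40^2 ≡ 9;  40^3 ≡ 16;  40^6 ≡ 41;  40^7 ≡ 6;  40^14 ≡ 36;  40^21 ≡ 1.
Smallest exponent giving 1 is 21.

21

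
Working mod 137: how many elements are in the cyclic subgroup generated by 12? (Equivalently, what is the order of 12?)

136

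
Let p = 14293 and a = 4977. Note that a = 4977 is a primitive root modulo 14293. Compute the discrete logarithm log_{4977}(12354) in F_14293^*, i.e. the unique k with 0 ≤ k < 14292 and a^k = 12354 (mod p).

11558

Baby-step giant-step with m = ceil(sqrt(14292)) = 120.
Baby table (4977^j mod 14293 for j=0..119):
  0:1  1:4977  2:760  3:9168  4:5880  5:6989  6:9384  7:8937
  8:13926  9:2945  10:6940  11:8492  12:283  13:7777  14:685  15:7511
  16:6052  17:5453  18:11467  19:13603  20:10483  21:4441  22:5879  23:2012
  24:8624  25:14062  26:8046  27:10249  28:11849  29:13848  30:650  31:4832
  32:8038  33:13312  34:5769  35:11969  36:10782  37:6092  38:4431  39:13281
  40:8705  41:2702  42:12434  43:9621  44:2167  45:8237  46:3225  47:14079
  48:6897  49:8876  50:10482  51:13757  52:5119  53:7137  54:2744  55:7073
  56:12955  57:1312  58:12216  59:10903  60:8003  61:10633  62:7755  63:5535
  64:5084  65:4458  66:4730  67:639  68:7257  69:13971  70:12515  71:12554
  72:6555  73:7609  74:7836  75:8468  76:9472  77:3830  78:9341  79:9321
  80:9832  81:8925  82:11374  83:8118  84:11268  85:9397  86:2173  87:9513
  88:7785  89:11915  90:13591  91:7931  92:9614  93:10207  94:2917  95:10514
  96:1505  97:853  98:360  99:5095  100:2033  101:13090  102:1436  103:472
  104:5092  105:1395  106:10810  107:2518  108:11418  109:12711  110:1829  111:12585
  112:3619  113:2583  114:6184  115:4939  116:11736  117:8874  118:528  119:12237
Giant step factor: 4977^(-120) ≡ 1687 (mod 14293).
Scan 12354·1687^i mod 14293 for i = 0, 1, …:
  i=0: 12354   i=1: 2004   i=2: 7600   i=3: 379
  i=4: 10481   i=5: 1006   i=6: 10548   i=7: 13984
  i=8: 7558   i=9: 990     …   i=95: 8187
  i=96: 4431
Match at i=96, j=38: k = 96·120 + 38 = 11558.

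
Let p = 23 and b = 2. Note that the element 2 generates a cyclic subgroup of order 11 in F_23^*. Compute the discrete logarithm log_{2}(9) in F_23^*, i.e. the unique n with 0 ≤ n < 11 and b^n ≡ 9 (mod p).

Successive powers of 2 modulo 23:
  2^0=1  2^1=2  2^2=4  2^3=8  2^4=16  2^5=9
So 2^5 ≡ 9 (mod 23), giving n = 5.

5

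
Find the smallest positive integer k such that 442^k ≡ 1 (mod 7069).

1767

The order of 442 must divide p − 1 = 7068 = 2^2 · 3 · 19 · 31.
Divisors: 1, 2, 3, 4, 6, 12, 19, 31, 38, 57, 62, 76, 93, 114, 124, 186, 228, 372, 589, 1178, 1767, 2356, 3534, 7068.
Check each in increasing order: 442^1 ≡ 442;  442^2 ≡ 4501;  442^3 ≡ 3053;  442^4 ≡ 6316;  442^6 ≡ 3867;  442^12 ≡ 2754;  442^19 ≡ 6015;  442^31 ≡ 2643;  442^38 ≡ 1083;  442^57 ≡ 3696;  442^62 ≡ 1277;  442^76 ≡ 6504;  442^93 ≡ 3198;  442^114 ≡ 3108;  442^124 ≡ 4859;  442^186 ≡ 5430;  442^228 ≡ 3410;  442^372 ≡ 101;  442^589 ≡ 2040;  442^1178 ≡ 5028;  442^1767 ≡ 1.
Smallest exponent giving 1 is 1767.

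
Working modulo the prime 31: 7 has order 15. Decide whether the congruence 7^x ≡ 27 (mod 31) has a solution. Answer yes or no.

no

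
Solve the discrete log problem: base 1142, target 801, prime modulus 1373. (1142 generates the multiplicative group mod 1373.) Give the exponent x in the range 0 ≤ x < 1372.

Baby-step giant-step with m = ceil(sqrt(1372)) = 38.
Baby table (1142^j mod 1373 for j=0..37):
  0:1  1:1142  2:1187  3:403  4:271  5:557  6:395  7:746
  8:672  9:1290  10:1324  11:335  12:876  13:848  14:451  15:167
  16:1240  17:517  18:24  19:1321  20:1028  21:61  22:1012  23:1011
  24:1242  25:55  26:1025  27:754  28:197  29:1175  30:429  31:1130
  32:1213  33:1262  34:927  35:51  36:576  37:125
Giant step factor: 1142^(-38) ≡ 948 (mod 1373).
Scan 801·948^i mod 1373 for i = 0, 1, …:
  i=0: 801   i=1: 79   i=2: 750   i=3: 1159
  i=4: 332   i=5: 319   i=6: 352   i=7: 57
  i=8: 489   i=9: 871   i=10: 535   i=11: 543
  i=12: 1262
Match at i=12, j=33: x = 12·38 + 33 = 489.

489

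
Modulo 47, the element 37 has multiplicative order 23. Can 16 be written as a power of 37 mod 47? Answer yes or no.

yes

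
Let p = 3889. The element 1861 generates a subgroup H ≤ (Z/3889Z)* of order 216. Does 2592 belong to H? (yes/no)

2592 ∈ ⟨1861⟩ iff 2592^216 ≡ 1 (mod 3889), since |⟨1861⟩| = 216.
2592^216 mod 3889 = 1.
Since 1 = 1, 2592 lies in the subgroup.

yes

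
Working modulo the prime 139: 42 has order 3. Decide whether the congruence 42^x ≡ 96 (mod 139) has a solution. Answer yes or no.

yes

⟨42⟩ has order 3; its elements mod 139 are {1, 42, 96}.
96 is in this set.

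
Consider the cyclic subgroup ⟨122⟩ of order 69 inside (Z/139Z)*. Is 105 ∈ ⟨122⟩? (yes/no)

no

105 ∈ ⟨122⟩ iff 105^69 ≡ 1 (mod 139), since |⟨122⟩| = 69.
105^69 mod 139 = 138.
Since 138 ≠ 1, 105 does not lie in the subgroup.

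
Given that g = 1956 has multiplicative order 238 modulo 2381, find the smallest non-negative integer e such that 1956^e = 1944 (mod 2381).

68

Baby-step giant-step with m = ceil(sqrt(238)) = 16.
Baby table (1956^j mod 2381 for j=0..15):
  0:1  1:1956  2:2050  3:196  4:35  5:1792  6:320  7:2098
  8:1225  9:814  10:1676  11:2000  12:17  13:2299  14:1516  15:951
Giant step factor: 1956^(-16) ≡ 2377 (mod 2381).
Scan 1944·2377^i mod 2381 for i = 0, 1, …:
  i=0: 1944   i=1: 1748   i=2: 151   i=3: 1777
  i=4: 35
Match at i=4, j=4: e = 4·16 + 4 = 68.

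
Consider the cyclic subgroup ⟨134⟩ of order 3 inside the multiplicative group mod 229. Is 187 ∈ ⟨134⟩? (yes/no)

no

187 ∈ ⟨134⟩ iff 187^3 ≡ 1 (mod 229), since |⟨134⟩| = 3.
187^3 mod 229 = 108.
Since 108 ≠ 1, 187 does not lie in the subgroup.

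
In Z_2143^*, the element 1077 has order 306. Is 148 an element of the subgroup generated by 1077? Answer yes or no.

148 ∈ ⟨1077⟩ iff 148^306 ≡ 1 (mod 2143), since |⟨1077⟩| = 306.
148^306 mod 2143 = 154.
Since 154 ≠ 1, 148 does not lie in the subgroup.

no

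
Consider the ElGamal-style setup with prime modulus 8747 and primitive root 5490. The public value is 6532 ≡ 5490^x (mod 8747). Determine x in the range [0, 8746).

4428

Baby-step giant-step with m = ceil(sqrt(8746)) = 94.
Baby table (5490^j mod 8747 for j=0..93):
  0:1  1:5490  2:6685  3:6985  4:802  5:3239  6:8206  7:3890
  8:4673  9:8566  10:3468  11:5848  12:4030  13:3537  14:8537  15:1704
  16:4417  17:2646  18:6520  19:2076  20:8646  21:5318  22:7081  23:3022
  24:6468  25:5247  26:2159  27:725  28:365  29:787  30:8359  31:4148
  32:4079  33:1390  34:3716  35:2836  36:8727  37:3911  38:6252  39:252
  40:1454  41:5196  42:2073  43:923  44:2757  45:3620  46:616  47:5498
  48:6870  49:7983  50:4200  51:908  52:7877  53:8309  54:805  55:2215
  56:2020  57:7351  58:7079  59:789  60:1845  61:24  62:555  63:2994
  64:1447  65:1754  66:7760  67:4510  68:5890  69:7188  70:4403  71:4509
  72:400  73:503  74:6165  75:3707  76:5908  77:1044  78:2275  79:7781
  80:6089  81:6323  82:5174  83:3751  84:2552  85:6533  86:3470  87:8081
  88:8653  89:13  90:1394  91:8182  92:3335  93:1679
Giant step factor: 5490^(-94) ≡ 2810 (mod 8747).
Scan 6532·2810^i mod 8747 for i = 0, 1, …:
  i=0: 6532   i=1: 3714   i=2: 1169   i=3: 4765
  i=4: 6740   i=5: 2145   i=6: 767   i=7: 3508
  i=8: 8358   i=9: 285     …   i=46: 4658
  i=47: 3468
Match at i=47, j=10: x = 47·94 + 10 = 4428.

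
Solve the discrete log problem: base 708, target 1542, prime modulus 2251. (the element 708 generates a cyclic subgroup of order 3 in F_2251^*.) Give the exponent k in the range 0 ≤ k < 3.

Successive powers of 708 modulo 2251:
  708^0=1  708^1=708  708^2=1542
So 708^2 ≡ 1542 (mod 2251), giving k = 2.

2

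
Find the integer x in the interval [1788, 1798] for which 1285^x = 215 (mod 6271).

1797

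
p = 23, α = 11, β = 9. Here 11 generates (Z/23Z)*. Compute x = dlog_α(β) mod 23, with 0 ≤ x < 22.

Successive powers of 11 modulo 23:
  11^0=1  11^1=11  11^2=6  11^3=20  11^4=13  11^5=5
  11^6=9
So 11^6 ≡ 9 (mod 23), giving x = 6.

6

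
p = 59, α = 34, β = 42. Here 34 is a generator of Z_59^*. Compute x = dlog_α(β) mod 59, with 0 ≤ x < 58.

13

Baby-step giant-step with m = ceil(sqrt(58)) = 8.
Baby table (34^j mod 59 for j=0..7):
  0:1  1:34  2:35  3:10  4:45  5:55  6:41  7:37
Giant step factor: 34^(-8) ≡ 28 (mod 59).
Scan 42·28^i mod 59 for i = 0, 1, …:
  i=0: 42   i=1: 55
Match at i=1, j=5: x = 1·8 + 5 = 13.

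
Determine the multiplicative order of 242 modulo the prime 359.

179

The order of 242 must divide p − 1 = 358 = 2 · 179.
Divisors: 1, 2, 179, 358.
Check each in increasing order: 242^1 ≡ 242;  242^2 ≡ 47;  242^179 ≡ 1.
Smallest exponent giving 1 is 179.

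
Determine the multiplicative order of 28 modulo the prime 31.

15

The order of 28 must divide p − 1 = 30 = 2 · 3 · 5.
Divisors: 1, 2, 3, 5, 6, 10, 15, 30.
Check each in increasing order: 28^1 ≡ 28;  28^2 ≡ 9;  28^3 ≡ 4;  28^5 ≡ 5;  28^6 ≡ 16;  28^10 ≡ 25;  28^15 ≡ 1.
Smallest exponent giving 1 is 15.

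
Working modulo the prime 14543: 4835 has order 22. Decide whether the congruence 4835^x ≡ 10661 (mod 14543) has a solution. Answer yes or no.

⟨4835⟩ has order 22; its elements mod 14543 are {1, 978, 1145, 2155, 3354, 4808, 4835, 6506, 6624, 6637, 6966, 7577, 7906, 7919, 8037, 9708, 9735, 11189, 12388, 13398, 13565, 14542}.
10661 is not in this set.

no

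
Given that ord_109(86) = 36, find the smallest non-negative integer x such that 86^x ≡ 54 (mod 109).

Successive powers of 86 modulo 109:
  86^0=1  86^1=86  86^2=93  86^3=41  86^4=38  86^5=107
  86^6=46  86^7=32  86^8=27  86^9=33  86^10=4  86^11=17
  86^12=45  86^13=55  86^14=43  86^15=101  86^16=75  86^17=19
  86^18=108  86^19=23  86^20=16  86^21=68  86^22=71  86^23=2
  86^24=63  86^25=77  86^26=82  86^27=76  86^28=105  86^29=92
  86^30=64  86^31=54
So 86^31 ≡ 54 (mod 109), giving x = 31.

31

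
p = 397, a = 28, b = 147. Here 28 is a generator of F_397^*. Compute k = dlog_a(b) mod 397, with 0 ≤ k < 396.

Baby-step giant-step with m = ceil(sqrt(396)) = 20.
Baby table (28^j mod 397 for j=0..19):
  0:1  1:28  2:387  3:117  4:100  5:21  6:191  7:187
  8:75  9:115  10:44  11:41  12:354  13:384  14:33  15:130
  16:67  17:288  18:124  19:296
Giant step factor: 28^(-20) ≡ 81 (mod 397).
Scan 147·81^i mod 397 for i = 0, 1, …:
  i=0: 147   i=1: 394   i=2: 154   i=3: 167
  i=4: 29   i=5: 364   i=6: 106   i=7: 249
  i=8: 319   i=9: 34     …   i=14: 122
  i=15: 354
Match at i=15, j=12: k = 15·20 + 12 = 312.

312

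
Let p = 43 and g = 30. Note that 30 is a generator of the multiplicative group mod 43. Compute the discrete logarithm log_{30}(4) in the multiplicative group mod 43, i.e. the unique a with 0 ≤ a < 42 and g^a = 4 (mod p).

24

Successive powers of 30 modulo 43:
  30^0=1  30^1=30  30^2=40  30^3=39  30^4=9  30^5=12
  30^6=16  30^7=7  30^8=38  30^9=22  30^10=15  30^11=20
  30^12=41  30^13=26  30^14=6  30^15=8  30^16=25  30^17=19
  30^18=11  30^19=29  30^20=10  30^21=42  30^22=13  30^23=3
  30^24=4
So 30^24 ≡ 4 (mod 43), giving a = 24.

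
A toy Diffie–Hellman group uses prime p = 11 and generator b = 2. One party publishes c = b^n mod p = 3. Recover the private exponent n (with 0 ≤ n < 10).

Successive powers of 2 modulo 11:
  2^0=1  2^1=2  2^2=4  2^3=8  2^4=5  2^5=10
  2^6=9  2^7=7  2^8=3
So 2^8 ≡ 3 (mod 11), giving n = 8.

8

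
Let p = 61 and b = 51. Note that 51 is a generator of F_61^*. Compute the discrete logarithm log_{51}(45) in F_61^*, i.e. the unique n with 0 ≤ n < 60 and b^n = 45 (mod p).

Baby-step giant-step with m = ceil(sqrt(60)) = 8.
Baby table (51^j mod 61 for j=0..7):
  0:1  1:51  2:39  3:37  4:57  5:40  6:27  7:35
Giant step factor: 51^(-8) ≡ 42 (mod 61).
Scan 45·42^i mod 61 for i = 0, 1, …:
  i=0: 45   i=1: 60   i=2: 19   i=3: 5
  i=4: 27
Match at i=4, j=6: n = 4·8 + 6 = 38.

38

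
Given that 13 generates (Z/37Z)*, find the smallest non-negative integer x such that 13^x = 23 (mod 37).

21

Successive powers of 13 modulo 37:
  13^0=1  13^1=13  13^2=21  13^3=14  13^4=34  13^5=35
  13^6=11  13^7=32  13^8=9  13^9=6  13^10=4  13^11=15
  13^12=10  13^13=19  13^14=25  13^15=29  13^16=7  13^17=17
  13^18=36  13^19=24  13^20=16  13^21=23
So 13^21 ≡ 23 (mod 37), giving x = 21.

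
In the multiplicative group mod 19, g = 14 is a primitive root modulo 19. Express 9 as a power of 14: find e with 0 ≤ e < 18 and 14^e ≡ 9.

14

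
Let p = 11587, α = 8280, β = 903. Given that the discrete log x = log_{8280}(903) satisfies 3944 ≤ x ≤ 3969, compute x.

3954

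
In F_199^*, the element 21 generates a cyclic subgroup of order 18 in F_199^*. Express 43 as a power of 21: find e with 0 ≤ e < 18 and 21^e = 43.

2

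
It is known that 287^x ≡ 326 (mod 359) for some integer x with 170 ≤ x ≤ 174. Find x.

171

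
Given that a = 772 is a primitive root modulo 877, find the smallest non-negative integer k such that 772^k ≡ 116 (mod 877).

Baby-step giant-step with m = ceil(sqrt(876)) = 30.
Baby table (772^j mod 877 for j=0..29):
  0:1  1:772  2:501  3:15  4:179  5:499  6:225  7:54
  8:469  9:744  10:810  11:19  12:636  13:749  14:285  15:770
  16:711  17:767  18:149  19:141  20:104  21:481  22:361  23:683
  24:199  25:153  26:598  27:354  28:541  29:200
Giant step factor: 772^(-30) ≡ 201 (mod 877).
Scan 116·201^i mod 877 for i = 0, 1, …:
  i=0: 116   i=1: 514   i=2: 705   i=3: 508
  i=4: 376   i=5: 154   i=6: 259   i=7: 316
  i=8: 372   i=9: 227     …   i=17: 607
  i=18: 104
Match at i=18, j=20: k = 18·30 + 20 = 560.

560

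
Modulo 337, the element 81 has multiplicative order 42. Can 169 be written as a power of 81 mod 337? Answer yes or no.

169 ∈ ⟨81⟩ iff 169^42 ≡ 1 (mod 337), since |⟨81⟩| = 42.
169^42 mod 337 = 1.
Since 1 = 1, 169 lies in the subgroup.

yes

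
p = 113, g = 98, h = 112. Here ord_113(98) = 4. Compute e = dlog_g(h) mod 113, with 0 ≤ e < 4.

2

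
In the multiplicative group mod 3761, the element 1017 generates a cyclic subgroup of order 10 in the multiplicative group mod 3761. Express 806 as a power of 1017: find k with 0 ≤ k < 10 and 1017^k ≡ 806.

Successive powers of 1017 modulo 3761:
  1017^0=1  1017^1=1017  1017^2=14  1017^3=2955  1017^4=196  1017^5=3760
  1017^6=2744  1017^7=3747  1017^8=806
So 1017^8 ≡ 806 (mod 3761), giving k = 8.

8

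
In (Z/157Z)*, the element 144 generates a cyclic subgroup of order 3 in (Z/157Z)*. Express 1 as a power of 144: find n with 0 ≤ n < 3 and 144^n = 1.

0

Successive powers of 144 modulo 157:
  144^0=1
So 144^0 ≡ 1 (mod 157), giving n = 0.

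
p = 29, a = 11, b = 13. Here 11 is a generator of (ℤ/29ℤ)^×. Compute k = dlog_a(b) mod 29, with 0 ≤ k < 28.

22

Successive powers of 11 modulo 29:
  11^0=1  11^1=11  11^2=5  11^3=26  11^4=25  11^5=14
  11^6=9  11^7=12  11^8=16  11^9=2  11^10=22  11^11=10
  11^12=23  11^13=21  11^14=28  11^15=18  11^16=24  11^17=3
  11^18=4  11^19=15  11^20=20  11^21=17  11^22=13
So 11^22 ≡ 13 (mod 29), giving k = 22.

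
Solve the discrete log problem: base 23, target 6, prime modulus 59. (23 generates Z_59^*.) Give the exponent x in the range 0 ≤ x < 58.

Successive powers of 23 modulo 59:
  23^0=1  23^1=23  23^2=57  23^3=13  23^4=4  23^5=33
  23^6=51  23^7=52  23^8=16  23^9=14  23^10=27  23^11=31
  23^12=5  23^13=56  23^14=49  23^15=6
So 23^15 ≡ 6 (mod 59), giving x = 15.

15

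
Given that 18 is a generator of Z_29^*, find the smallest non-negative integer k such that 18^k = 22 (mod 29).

10

Successive powers of 18 modulo 29:
  18^0=1  18^1=18  18^2=5  18^3=3  18^4=25  18^5=15
  18^6=9  18^7=17  18^8=16  18^9=27  18^10=22
So 18^10 ≡ 22 (mod 29), giving k = 10.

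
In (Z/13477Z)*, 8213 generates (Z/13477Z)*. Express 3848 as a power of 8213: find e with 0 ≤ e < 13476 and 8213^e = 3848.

Baby-step giant-step with m = ceil(sqrt(13476)) = 117.
Baby table (8213^j mod 13477 for j=0..116):
  0:1  1:8213  2:984  3:8869  4:11389  5:7477  6:7389  7:12403
  8:6673  9:7867  10:2933  11:5330  12:1994  13:2167  14:7931  15:2962
  16:921  17:3576  18:3305  19:1287  20:4163  21:13047  22:12861  23:8144
  24:321  25:8358  26:5893  27:3302  28:3602  29:1211  30:13394  31:5648
  32:12667  33:5108  34:11580  35:12828  36:6655  37:8280  38:12175  39:7412
  40:12624  41:2351  42:9699  43:8817  44:2100  45:10217  46:4419  47:13163
  48:8702  49:995  50:4873  51:8736  52:10697  53:11375  54:311  55:7090
  56:9530  57:8951  58:11005  59:7303  60:6889  61:2911  62:13322  63:7300
  64:9204  65:13436  66:192  67:87  68:250  69:4746  70:3414  71:7022
  72:3603  73:9424  74:901  75:1040  76:10579  77:12585  78:5492  79:11754
  80:13328  81:2670  82:1631  83:12742  84:1141  85:4518  86:4153  87:11779
  88:3021  89:316  90:7724  91:973  92:12865  93:565  94:4257  95:3403
  96:11018  97:6256  98:6204  99:10392  100:13132  101:10162  102:10922  103:12951
  104:6079  105:8019  106:11425  107:6651  108:2382  109:8239  110:12367  111:7499
  112:12874  113:7097  114:13113  115:2362  116:5703
Giant step factor: 8213^(-117) ≡ 3120 (mod 13477).
Scan 3848·3120^i mod 13477 for i = 0, 1, …:
  i=0: 3848   i=1: 11230   i=2: 10877   i=3: 1154
  i=4: 2121   i=5: 313   i=6: 6216   i=7: 517
  i=8: 9277   i=9: 9121     …   i=46: 3227
  i=47: 921
Match at i=47, j=16: e = 47·117 + 16 = 5515.

5515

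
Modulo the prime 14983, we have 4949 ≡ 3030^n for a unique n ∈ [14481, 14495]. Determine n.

14485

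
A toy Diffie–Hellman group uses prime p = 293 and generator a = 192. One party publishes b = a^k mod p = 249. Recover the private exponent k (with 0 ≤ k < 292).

Baby-step giant-step with m = ceil(sqrt(292)) = 18.
Baby table (192^j mod 293 for j=0..17):
  0:1  1:192  2:239  3:180  4:279  5:242  6:170  7:117
  8:196  9:128  10:257  11:120  12:186  13:259  14:211  15:78
  16:33  17:183
Giant step factor: 192^(-18) ≡ 61 (mod 293).
Scan 249·61^i mod 293 for i = 0, 1, …:
  i=0: 249   i=1: 246   i=2: 63   i=3: 34
  i=4: 23   i=5: 231   i=6: 27   i=7: 182
  i=8: 261   i=9: 99   i=10: 179   i=11: 78
Match at i=11, j=15: k = 11·18 + 15 = 213.

213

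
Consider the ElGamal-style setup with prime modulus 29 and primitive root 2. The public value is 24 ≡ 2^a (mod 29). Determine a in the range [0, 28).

8

Successive powers of 2 modulo 29:
  2^0=1  2^1=2  2^2=4  2^3=8  2^4=16  2^5=3
  2^6=6  2^7=12  2^8=24
So 2^8 ≡ 24 (mod 29), giving a = 8.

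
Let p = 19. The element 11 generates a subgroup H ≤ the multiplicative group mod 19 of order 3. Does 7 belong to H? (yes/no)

⟨11⟩ has order 3; its elements mod 19 are {1, 7, 11}.
7 is in this set.

yes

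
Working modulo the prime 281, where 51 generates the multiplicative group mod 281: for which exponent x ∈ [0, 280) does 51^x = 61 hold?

21

Baby-step giant-step with m = ceil(sqrt(280)) = 17.
Baby table (51^j mod 281 for j=0..16):
  0:1  1:51  2:72  3:19  4:126  5:244  6:80  7:146
  8:140  9:115  10:245  11:131  12:218  13:159  14:241  15:208
  16:211
Giant step factor: 51^(-17) ≡ 237 (mod 281).
Scan 61·237^i mod 281 for i = 0, 1, …:
  i=0: 61   i=1: 126
Match at i=1, j=4: x = 1·17 + 4 = 21.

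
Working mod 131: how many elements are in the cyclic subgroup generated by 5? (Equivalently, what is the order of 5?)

The order of 5 must divide p − 1 = 130 = 2 · 5 · 13.
Divisors: 1, 2, 5, 10, 13, 26, 65, 130.
Check each in increasing order: 5^1 ≡ 5;  5^2 ≡ 25;  5^5 ≡ 112;  5^10 ≡ 99;  5^13 ≡ 61;  5^26 ≡ 53;  5^65 ≡ 1.
Smallest exponent giving 1 is 65.

65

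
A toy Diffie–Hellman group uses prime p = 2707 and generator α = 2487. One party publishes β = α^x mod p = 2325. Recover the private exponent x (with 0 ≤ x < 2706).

Baby-step giant-step with m = ceil(sqrt(2706)) = 53.
Baby table (2487^j mod 2707 for j=0..52):
  0:1  1:2487  2:2381  3:1338  4:703  5:2346  6:917  7:1285
  8:1535  9:675  10:385  11:1924  12:1719  13:800  14:2662  15:1779
  16:1135  17:2051  18:849  19:3  20:2047  21:1729  22:1307  23:2109
  24:1624  25:44  26:1148  27:1898  28:2025  29:1155  30:358  31:2450
  32:2400  33:2572  34:2630  35:698  36:739  37:2547  38:9  39:727
  40:2480  41:1214  42:913  43:2165  44:132  45:737  46:280  47:661
  48:758  49:1074  50:1936  51:1786  52:2302
Giant step factor: 2487^(-53) ≡ 2332 (mod 2707).
Scan 2325·2332^i mod 2707 for i = 0, 1, …:
  i=0: 2325   i=1: 2486   i=2: 1665   i=3: 942
  i=4: 1367   i=5: 1705   i=6: 2184   i=7: 1221
  i=8: 2315   i=9: 822     …   i=14: 2227
  i=15: 1338
Match at i=15, j=3: x = 15·53 + 3 = 798.

798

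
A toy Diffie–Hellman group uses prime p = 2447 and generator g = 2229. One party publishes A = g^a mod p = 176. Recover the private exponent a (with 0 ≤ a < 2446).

Baby-step giant-step with m = ceil(sqrt(2446)) = 50.
Baby table (2229^j mod 2447 for j=0..49):
  0:1  1:2229  2:1031  3:366  4:963  5:508  6:1818  7:90
  8:2403  9:2251  10:1129  11:1025  12:1674  13:2118  14:759  15:934
  16:1936  17:1283  18:1711  19:1393  20:2201  21:2241  22:862  23:503
  24:461  25:2276  26:573  27:2330  28:1036  29:1723  30:1224  31:2338
  32:1739  33:183  34:1705  35:254  36:909  37:45  38:2425  39:2349
  40:1788  41:1736  42:837  43:1059  44:1603  45:467  46:968  47:1865
  48:2079  49:1920
Giant step factor: 2229^(-50) ≡ 2069 (mod 2447).
Scan 176·2069^i mod 2447 for i = 0, 1, …:
  i=0: 176   i=1: 1988   i=2: 2212   i=3: 738
  i=4: 2441   i=5: 2268   i=6: 1593   i=7: 2255
  i=8: 1613   i=9: 2036     …   i=22: 868
  i=23: 2241
Match at i=23, j=21: a = 23·50 + 21 = 1171.

1171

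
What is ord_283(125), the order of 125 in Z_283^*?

94

The order of 125 must divide p − 1 = 282 = 2 · 3 · 47.
Divisors: 1, 2, 3, 6, 47, 94, 141, 282.
Check each in increasing order: 125^1 ≡ 125;  125^2 ≡ 60;  125^3 ≡ 142;  125^6 ≡ 71;  125^47 ≡ 282;  125^94 ≡ 1.
Smallest exponent giving 1 is 94.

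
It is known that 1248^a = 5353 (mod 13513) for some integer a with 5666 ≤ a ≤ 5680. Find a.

5673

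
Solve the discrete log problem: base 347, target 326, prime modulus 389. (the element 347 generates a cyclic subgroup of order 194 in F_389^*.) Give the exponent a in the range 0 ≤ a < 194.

16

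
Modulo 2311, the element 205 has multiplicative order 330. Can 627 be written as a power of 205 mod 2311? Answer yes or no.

627 ∈ ⟨205⟩ iff 627^330 ≡ 1 (mod 2311), since |⟨205⟩| = 330.
627^330 mod 2311 = 1172.
Since 1172 ≠ 1, 627 does not lie in the subgroup.

no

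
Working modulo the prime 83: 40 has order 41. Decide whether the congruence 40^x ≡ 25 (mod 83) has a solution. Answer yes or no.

25 ∈ ⟨40⟩ iff 25^41 ≡ 1 (mod 83), since |⟨40⟩| = 41.
25^41 mod 83 = 1.
Since 1 = 1, 25 lies in the subgroup.

yes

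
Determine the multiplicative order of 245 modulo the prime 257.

The order of 245 must divide p − 1 = 256 = 2^8.
Divisors: 1, 2, 4, 8, 16, 32, 64, 128, 256.
Check each in increasing order: 245^1 ≡ 245;  245^2 ≡ 144;  245^4 ≡ 176;  245^8 ≡ 136;  245^16 ≡ 249;  245^32 ≡ 64;  245^64 ≡ 241;  245^128 ≡ 256;  245^256 ≡ 1.
Smallest exponent giving 1 is 256.

256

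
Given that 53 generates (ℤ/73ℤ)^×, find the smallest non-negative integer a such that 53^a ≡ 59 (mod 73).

Baby-step giant-step with m = ceil(sqrt(72)) = 9.
Baby table (53^j mod 73 for j=0..8):
  0:1  1:53  2:35  3:30  4:57  5:28  6:24  7:31
  8:37
Giant step factor: 53^(-9) ≡ 51 (mod 73).
Scan 59·51^i mod 73 for i = 0, 1, …:
  i=0: 59   i=1: 16   i=2: 13   i=3: 6
  i=4: 14   i=5: 57
Match at i=5, j=4: a = 5·9 + 4 = 49.

49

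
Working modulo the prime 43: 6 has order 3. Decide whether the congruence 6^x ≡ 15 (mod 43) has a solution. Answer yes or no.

⟨6⟩ has order 3; its elements mod 43 are {1, 6, 36}.
15 is not in this set.

no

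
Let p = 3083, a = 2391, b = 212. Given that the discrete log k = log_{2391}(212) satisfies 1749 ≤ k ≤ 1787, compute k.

1762

Compute 2391^1749 mod 3083 = 310, then multiply by 2391 repeatedly:
  2391^1749=310  2391^1750=1290  2391^1751=1390  2391^1752=16  2391^1753=1260
  2391^1754=569  2391^1755=876  2391^1756=1159  2391^1757=2635  2391^1758=1716
  2391^1759=2566  2391^1760=136  2391^1761=1461  2391^1762=212
Found 212 at exponent 1762.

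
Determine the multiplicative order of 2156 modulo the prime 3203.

1601

The order of 2156 must divide p − 1 = 3202 = 2 · 1601.
Divisors: 1, 2, 1601, 3202.
Check each in increasing order: 2156^1 ≡ 2156;  2156^2 ≡ 783;  2156^1601 ≡ 1.
Smallest exponent giving 1 is 1601.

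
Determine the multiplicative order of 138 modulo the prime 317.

158

The order of 138 must divide p − 1 = 316 = 2^2 · 79.
Divisors: 1, 2, 4, 79, 158, 316.
Check each in increasing order: 138^1 ≡ 138;  138^2 ≡ 24;  138^4 ≡ 259;  138^79 ≡ 316;  138^158 ≡ 1.
Smallest exponent giving 1 is 158.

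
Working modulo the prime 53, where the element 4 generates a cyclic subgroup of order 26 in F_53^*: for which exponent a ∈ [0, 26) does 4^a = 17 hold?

Successive powers of 4 modulo 53:
  4^0=1  4^1=4  4^2=16  4^3=11  4^4=44  4^5=17
So 4^5 ≡ 17 (mod 53), giving a = 5.

5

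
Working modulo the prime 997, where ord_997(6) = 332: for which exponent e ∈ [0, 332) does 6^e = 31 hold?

250

Baby-step giant-step with m = ceil(sqrt(332)) = 19.
Baby table (6^j mod 997 for j=0..18):
  0:1  1:6  2:36  3:216  4:299  5:797  6:794  7:776
  8:668  9:20  10:120  11:720  12:332  13:995  14:985  15:925
  16:565  17:399  18:400
Giant step factor: 6^(-19) ≡ 194 (mod 997).
Scan 31·194^i mod 997 for i = 0, 1, …:
  i=0: 31   i=1: 32   i=2: 226   i=3: 973
  i=4: 329   i=5: 18   i=6: 501   i=7: 485
  i=8: 372   i=9: 384   i=10: 718   i=11: 709
  i=12: 957   i=13: 216
Match at i=13, j=3: e = 13·19 + 3 = 250.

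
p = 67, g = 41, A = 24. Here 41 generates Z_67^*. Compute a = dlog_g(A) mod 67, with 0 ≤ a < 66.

12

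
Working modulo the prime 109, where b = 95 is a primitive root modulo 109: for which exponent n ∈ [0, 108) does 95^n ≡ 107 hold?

93

Baby-step giant-step with m = ceil(sqrt(108)) = 11.
Baby table (95^j mod 109 for j=0..10):
  0:1  1:95  2:87  3:90  4:48  5:91  6:34  7:69
  8:15  9:8  10:106
Giant step factor: 95^(-11) ≡ 13 (mod 109).
Scan 107·13^i mod 109 for i = 0, 1, …:
  i=0: 107   i=1: 83   i=2: 98   i=3: 75
  i=4: 103   i=5: 31   i=6: 76   i=7: 7
  i=8: 91
Match at i=8, j=5: n = 8·11 + 5 = 93.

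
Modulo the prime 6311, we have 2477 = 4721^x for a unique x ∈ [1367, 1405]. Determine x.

Compute 4721^1367 mod 6311 = 3428, then multiply by 4721 repeatedly:
  4721^1367=3428  4721^1368=2184  4721^1369=4801  4721^1370=2720  4721^1371=4546
  4721^1372=4266  4721^1373=1385  4721^1374=389  4721^1375=6279  4721^1376=392
  4721^1377=1509  4721^1378=5181  4721^1379=4376  4721^1380=3193  4721^1381=3485
  4721^1382=6219  4721^1383=1127  4721^1384=394  4721^1385=4640  4721^1386=6270
  4721^1387=2080  4721^1388=6075  4721^1389=2891  4721^1390=4029  4721^1391=5866
  4721^1392=718  4721^1393=671  4721^1394=5980  4721^1395=2477
Found 2477 at exponent 1395.

1395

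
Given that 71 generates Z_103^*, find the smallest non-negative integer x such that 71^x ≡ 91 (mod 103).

Baby-step giant-step with m = ceil(sqrt(102)) = 11.
Baby table (71^j mod 103 for j=0..10):
  0:1  1:71  2:97  3:89  4:36  5:84  6:93  7:11
  8:60  9:37  10:52
Giant step factor: 71^(-11) ≡ 45 (mod 103).
Scan 91·45^i mod 103 for i = 0, 1, …:
  i=0: 91   i=1: 78   i=2: 8   i=3: 51
  i=4: 29   i=5: 69   i=6: 15   i=7: 57
  i=8: 93
Match at i=8, j=6: x = 8·11 + 6 = 94.

94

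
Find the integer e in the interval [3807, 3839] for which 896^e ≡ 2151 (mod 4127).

3817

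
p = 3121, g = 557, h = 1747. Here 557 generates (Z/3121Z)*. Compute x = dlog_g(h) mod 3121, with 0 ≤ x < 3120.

Baby-step giant-step with m = ceil(sqrt(3120)) = 56.
Baby table (557^j mod 3121 for j=0..55):
  0:1  1:557  2:1270  3:2044  4:2464  5:2329  6:2038  7:2243
  8:951  9:2258  10:3064  11:2582  12:2514  13:2090  14:3118  15:1450
  16:2432  17:110  18:1971  19:2376  20:128  21:2634  22:268  23:2589
  24:171  25:1617  26:1821  27:3093  28:9  29:1892  30:2067  31:2791
  32:329  33:2235  34:2737  35:1461  36:2317  37:1596  38:2608  39:1391
  40:779  41:84  42:3094  43:566  44:41  45:990  46:2134  47:2658
  48:1152  49:1859  50:2412  51:1454  52:1539  53:2069  54:784  55:2869
Giant step factor: 557^(-56) ≡ 1233 (mod 3121).
Scan 1747·1233^i mod 3121 for i = 0, 1, …:
  i=0: 1747   i=1: 561   i=2: 1972   i=3: 217
  i=4: 2276   i=5: 529   i=6: 3089   i=7: 1117
  i=8: 900   i=9: 1745     …   i=41: 2961
  i=42: 2464
Match at i=42, j=4: x = 42·56 + 4 = 2356.

2356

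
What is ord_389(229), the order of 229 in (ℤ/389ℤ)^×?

388

The order of 229 must divide p − 1 = 388 = 2^2 · 97.
Divisors: 1, 2, 4, 97, 194, 388.
Check each in increasing order: 229^1 ≡ 229;  229^2 ≡ 315;  229^4 ≡ 30;  229^97 ≡ 274;  229^194 ≡ 388;  229^388 ≡ 1.
Smallest exponent giving 1 is 388.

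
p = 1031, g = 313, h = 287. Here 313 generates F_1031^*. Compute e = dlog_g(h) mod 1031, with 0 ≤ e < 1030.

572

Baby-step giant-step with m = ceil(sqrt(1030)) = 33.
Baby table (313^j mod 1031 for j=0..32):
  0:1  1:313  2:24  3:295  4:576  5:894  6:421  7:836
  8:825  9:475  10:211  11:59  12:940  13:385  14:909  15:992
  16:165  17:95  18:867  19:218  20:188  21:77  22:388  23:817
  24:33  25:19  26:792  27:456  28:450  29:634  30:490  31:782
  32:419
Giant step factor: 313^(-33) ≡ 977 (mod 1031).
Scan 287·977^i mod 1031 for i = 0, 1, …:
  i=0: 287   i=1: 998   i=2: 751   i=3: 686
  i=4: 72   i=5: 236   i=6: 659   i=7: 499
  i=8: 891   i=9: 343     …   i=16: 18
  i=17: 59
Match at i=17, j=11: e = 17·33 + 11 = 572.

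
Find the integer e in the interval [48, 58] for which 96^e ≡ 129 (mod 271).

58

Compute 96^48 mod 271 = 148, then multiply by 96 repeatedly:
  96^48=148  96^49=116  96^50=25  96^51=232  96^52=50
  96^53=193  96^54=100  96^55=115  96^56=200  96^57=230
  96^58=129
Found 129 at exponent 58.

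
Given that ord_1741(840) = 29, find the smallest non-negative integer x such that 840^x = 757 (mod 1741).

Successive powers of 840 modulo 1741:
  840^0=1  840^1=840  840^2=495  840^3=1442  840^4=1285  840^5=1721
  840^6=610  840^7=546  840^8=757
So 840^8 ≡ 757 (mod 1741), giving x = 8.

8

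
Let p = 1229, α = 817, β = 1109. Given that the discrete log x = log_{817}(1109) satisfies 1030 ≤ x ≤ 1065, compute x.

1050

Compute 817^1030 mod 1229 = 57, then multiply by 817 repeatedly:
  817^1030=57  817^1031=1096  817^1032=720  817^1033=778  817^1034=233
  817^1035=1095  817^1036=1132  817^1037=636  817^1038=974  817^1039=595
  817^1040=660  817^1041=918  817^1042=316  817^1043=82  817^1044=628
  817^1045=583  817^1046=688  817^1047=443  817^1048=605  817^1049=227
  817^1050=1109
Found 1109 at exponent 1050.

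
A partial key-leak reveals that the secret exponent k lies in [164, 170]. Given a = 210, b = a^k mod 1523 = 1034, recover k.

168

Compute 210^164 mod 1523 = 1472, then multiply by 210 repeatedly:
  210^164=1472  210^165=1474  210^166=371  210^167=237  210^168=1034
Found 1034 at exponent 168.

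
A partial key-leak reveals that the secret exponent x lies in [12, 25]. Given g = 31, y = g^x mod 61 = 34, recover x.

12

Compute 31^12 mod 61 = 34, then multiply by 31 repeatedly:
  31^12=34
Found 34 at exponent 12.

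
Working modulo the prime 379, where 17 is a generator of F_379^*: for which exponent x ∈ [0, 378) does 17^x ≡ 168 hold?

19

Successive powers of 17 modulo 379:
  17^0=1  17^1=17  17^2=289  17^3=365  17^4=141  17^5=123
  17^6=196  17^7=300  17^8=173  17^9=288  17^10=348  17^11=231
  17^12=137  17^13=55  17^14=177  17^15=356  17^16=367  17^17=175
  17^18=322  17^19=168
So 17^19 ≡ 168 (mod 379), giving x = 19.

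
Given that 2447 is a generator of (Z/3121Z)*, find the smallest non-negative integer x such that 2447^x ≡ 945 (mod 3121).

581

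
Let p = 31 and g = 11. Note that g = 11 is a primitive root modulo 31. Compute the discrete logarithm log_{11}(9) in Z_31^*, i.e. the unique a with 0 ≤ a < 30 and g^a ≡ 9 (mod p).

Successive powers of 11 modulo 31:
  11^0=1  11^1=11  11^2=28  11^3=29  11^4=9
So 11^4 ≡ 9 (mod 31), giving a = 4.

4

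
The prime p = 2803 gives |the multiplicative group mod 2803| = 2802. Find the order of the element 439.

2802

The order of 439 must divide p − 1 = 2802 = 2 · 3 · 467.
Divisors: 1, 2, 3, 6, 467, 934, 1401, 2802.
Check each in increasing order: 439^1 ≡ 439;  439^2 ≡ 2117;  439^3 ≡ 1570;  439^6 ≡ 1063;  439^467 ≡ 414;  439^934 ≡ 413;  439^1401 ≡ 2802;  439^2802 ≡ 1.
Smallest exponent giving 1 is 2802.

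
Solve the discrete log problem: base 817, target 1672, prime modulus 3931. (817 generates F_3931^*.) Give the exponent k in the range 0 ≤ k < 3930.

2263

Baby-step giant-step with m = ceil(sqrt(3930)) = 63.
Baby table (817^j mod 3931 for j=0..62):
  0:1  1:817  2:3150  3:2676  4:656  5:1336  6:2625  7:2230
  8:1857  9:3734  10:222  11:548  12:3513  13:491  14:185  15:1767
  16:962  17:3685  18:3430  19:3438  20:2112  21:3726  22:1548  23:2865
  24:1760  25:3105  26:1290  27:422  28:2777  29:622  30:1075  31:1662
  32:1659  33:3139  34:1551  35:1385  36:3348  37:3271  38:3258  39:499
  40:2790  41:3381  42:2715  43:1071  44:2325  45:852  46:297  47:2858
  48:3903  49:710  50:2213  51:3692  52:1287  53:1902  54:1189  55:456
  56:3038  57:1585  58:1646  59:380  60:3842  61:1976  62:2682
Giant step factor: 817^(-63) ≡ 360 (mod 3931).
Scan 1672·360^i mod 3931 for i = 0, 1, …:
  i=0: 1672   i=1: 477   i=2: 2687   i=3: 294
  i=4: 3634   i=5: 3148   i=6: 1152   i=7: 1965
  i=8: 3751   i=9: 2027     …   i=34: 1031
  i=35: 1646
Match at i=35, j=58: k = 35·63 + 58 = 2263.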